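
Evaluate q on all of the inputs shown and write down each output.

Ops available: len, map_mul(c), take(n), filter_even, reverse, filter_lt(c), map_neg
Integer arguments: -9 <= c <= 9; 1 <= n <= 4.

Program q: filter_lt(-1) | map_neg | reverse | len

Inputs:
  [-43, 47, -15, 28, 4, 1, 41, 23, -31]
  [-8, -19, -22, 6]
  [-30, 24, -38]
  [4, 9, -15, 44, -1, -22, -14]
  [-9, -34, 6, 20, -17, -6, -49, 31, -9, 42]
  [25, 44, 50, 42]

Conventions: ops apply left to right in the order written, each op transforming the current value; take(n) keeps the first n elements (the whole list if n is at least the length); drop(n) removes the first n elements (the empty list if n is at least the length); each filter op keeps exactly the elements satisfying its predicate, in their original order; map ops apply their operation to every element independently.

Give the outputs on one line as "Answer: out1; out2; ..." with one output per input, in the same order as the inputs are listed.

3; 3; 2; 3; 6; 0

Execution, op by op:
  [-43, 47, -15, 28, 4, 1, 41, 23, -31] -> [-43, -15, -31] -> [43, 15, 31] -> [31, 15, 43] -> 3
  [-8, -19, -22, 6] -> [-8, -19, -22] -> [8, 19, 22] -> [22, 19, 8] -> 3
  [-30, 24, -38] -> [-30, -38] -> [30, 38] -> [38, 30] -> 2
  [4, 9, -15, 44, -1, -22, -14] -> [-15, -22, -14] -> [15, 22, 14] -> [14, 22, 15] -> 3
  [-9, -34, 6, 20, -17, -6, -49, 31, -9, 42] -> [-9, -34, -17, -6, -49, -9] -> [9, 34, 17, 6, 49, 9] -> [9, 49, 6, 17, 34, 9] -> 6
  [25, 44, 50, 42] -> [] -> [] -> [] -> 0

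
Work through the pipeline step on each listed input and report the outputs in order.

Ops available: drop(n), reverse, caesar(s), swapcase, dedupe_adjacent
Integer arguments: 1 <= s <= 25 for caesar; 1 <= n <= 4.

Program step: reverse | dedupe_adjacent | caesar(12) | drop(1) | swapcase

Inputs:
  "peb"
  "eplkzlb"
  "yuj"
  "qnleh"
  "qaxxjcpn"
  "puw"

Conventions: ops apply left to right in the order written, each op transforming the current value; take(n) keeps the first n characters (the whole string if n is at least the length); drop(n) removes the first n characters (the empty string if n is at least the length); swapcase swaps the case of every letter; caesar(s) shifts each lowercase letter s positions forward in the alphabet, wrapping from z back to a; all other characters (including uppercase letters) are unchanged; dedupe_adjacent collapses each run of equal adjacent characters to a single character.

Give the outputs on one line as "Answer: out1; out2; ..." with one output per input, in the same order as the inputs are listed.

Execution, op by op:
  "peb" -> "bep" -> "bep" -> "nqb" -> "qb" -> "QB"
  "eplkzlb" -> "blzklpe" -> "blzklpe" -> "nxlwxbq" -> "xlwxbq" -> "XLWXBQ"
  "yuj" -> "juy" -> "juy" -> "vgk" -> "gk" -> "GK"
  "qnleh" -> "helnq" -> "helnq" -> "tqxzc" -> "qxzc" -> "QXZC"
  "qaxxjcpn" -> "npcjxxaq" -> "npcjxaq" -> "zbovjmc" -> "bovjmc" -> "BOVJMC"
  "puw" -> "wup" -> "wup" -> "igb" -> "gb" -> "GB"

"QB"; "XLWXBQ"; "GK"; "QXZC"; "BOVJMC"; "GB"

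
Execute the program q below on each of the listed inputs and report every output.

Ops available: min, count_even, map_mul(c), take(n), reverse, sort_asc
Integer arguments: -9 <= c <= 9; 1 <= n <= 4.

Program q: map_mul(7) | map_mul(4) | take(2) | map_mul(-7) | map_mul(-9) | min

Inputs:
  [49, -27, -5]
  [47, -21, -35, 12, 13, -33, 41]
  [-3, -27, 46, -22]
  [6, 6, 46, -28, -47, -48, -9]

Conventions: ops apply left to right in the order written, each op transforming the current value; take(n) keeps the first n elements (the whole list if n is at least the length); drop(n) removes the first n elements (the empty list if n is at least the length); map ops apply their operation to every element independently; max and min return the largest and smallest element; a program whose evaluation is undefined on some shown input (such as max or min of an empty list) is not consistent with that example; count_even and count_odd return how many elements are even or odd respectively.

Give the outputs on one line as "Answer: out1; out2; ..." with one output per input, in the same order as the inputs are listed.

Execution, op by op:
  [49, -27, -5] -> [343, -189, -35] -> [1372, -756, -140] -> [1372, -756] -> [-9604, 5292] -> [86436, -47628] -> -47628
  [47, -21, -35, 12, 13, -33, 41] -> [329, -147, -245, 84, 91, -231, 287] -> [1316, -588, -980, 336, 364, -924, 1148] -> [1316, -588] -> [-9212, 4116] -> [82908, -37044] -> -37044
  [-3, -27, 46, -22] -> [-21, -189, 322, -154] -> [-84, -756, 1288, -616] -> [-84, -756] -> [588, 5292] -> [-5292, -47628] -> -47628
  [6, 6, 46, -28, -47, -48, -9] -> [42, 42, 322, -196, -329, -336, -63] -> [168, 168, 1288, -784, -1316, -1344, -252] -> [168, 168] -> [-1176, -1176] -> [10584, 10584] -> 10584

-47628; -37044; -47628; 10584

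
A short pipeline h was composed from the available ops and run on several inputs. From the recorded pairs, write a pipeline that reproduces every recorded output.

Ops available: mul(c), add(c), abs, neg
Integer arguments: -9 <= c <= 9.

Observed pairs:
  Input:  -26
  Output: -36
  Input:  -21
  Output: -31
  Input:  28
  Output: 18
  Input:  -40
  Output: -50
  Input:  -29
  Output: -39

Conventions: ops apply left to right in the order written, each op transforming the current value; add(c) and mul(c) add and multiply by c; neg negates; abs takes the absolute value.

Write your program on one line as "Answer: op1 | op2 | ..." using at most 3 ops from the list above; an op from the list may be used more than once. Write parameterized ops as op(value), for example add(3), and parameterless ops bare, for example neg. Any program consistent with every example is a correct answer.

add(-4) | add(-6)

Check, running the answer program on each example:
  -26 -> -30 -> -36
  -21 -> -25 -> -31
  28 -> 24 -> 18
  -40 -> -44 -> -50
  -29 -> -33 -> -39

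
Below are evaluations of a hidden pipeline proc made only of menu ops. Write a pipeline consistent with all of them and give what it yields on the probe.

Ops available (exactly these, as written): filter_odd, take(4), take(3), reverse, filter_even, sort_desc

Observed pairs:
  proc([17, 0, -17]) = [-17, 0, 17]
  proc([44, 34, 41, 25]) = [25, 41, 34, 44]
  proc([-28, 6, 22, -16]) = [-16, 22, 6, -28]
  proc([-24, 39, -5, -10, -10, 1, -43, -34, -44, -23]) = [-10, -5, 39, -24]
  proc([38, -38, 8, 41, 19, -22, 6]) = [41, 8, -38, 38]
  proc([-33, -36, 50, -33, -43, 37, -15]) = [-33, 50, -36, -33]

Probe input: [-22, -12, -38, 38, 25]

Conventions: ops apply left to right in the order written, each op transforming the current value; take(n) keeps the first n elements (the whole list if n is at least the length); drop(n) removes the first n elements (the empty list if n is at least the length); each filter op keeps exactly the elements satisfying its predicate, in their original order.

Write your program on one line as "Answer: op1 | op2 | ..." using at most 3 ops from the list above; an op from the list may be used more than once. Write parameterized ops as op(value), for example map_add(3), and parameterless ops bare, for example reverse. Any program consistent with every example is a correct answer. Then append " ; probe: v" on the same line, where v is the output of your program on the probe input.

take(4) | reverse ; probe: [38, -38, -12, -22]

Check, running the answer program on each example:
  [17, 0, -17] -> [17, 0, -17] -> [-17, 0, 17]
  [44, 34, 41, 25] -> [44, 34, 41, 25] -> [25, 41, 34, 44]
  [-28, 6, 22, -16] -> [-28, 6, 22, -16] -> [-16, 22, 6, -28]
  [-24, 39, -5, -10, -10, 1, -43, -34, -44, -23] -> [-24, 39, -5, -10] -> [-10, -5, 39, -24]
  [38, -38, 8, 41, 19, -22, 6] -> [38, -38, 8, 41] -> [41, 8, -38, 38]
  [-33, -36, 50, -33, -43, 37, -15] -> [-33, -36, 50, -33] -> [-33, 50, -36, -33]
  probe: [-22, -12, -38, 38, 25] -> [-22, -12, -38, 38] -> [38, -38, -12, -22]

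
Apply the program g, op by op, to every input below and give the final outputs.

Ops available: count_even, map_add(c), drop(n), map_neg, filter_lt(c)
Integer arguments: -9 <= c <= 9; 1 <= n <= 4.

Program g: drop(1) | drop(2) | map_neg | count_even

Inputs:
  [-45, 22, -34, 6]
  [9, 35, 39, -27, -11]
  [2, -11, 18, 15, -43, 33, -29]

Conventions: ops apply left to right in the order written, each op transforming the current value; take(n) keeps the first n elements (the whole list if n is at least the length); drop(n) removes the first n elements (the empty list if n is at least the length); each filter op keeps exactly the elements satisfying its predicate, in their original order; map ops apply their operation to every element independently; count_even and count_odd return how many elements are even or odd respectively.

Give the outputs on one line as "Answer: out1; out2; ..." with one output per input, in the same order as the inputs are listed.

1; 0; 0

Execution, op by op:
  [-45, 22, -34, 6] -> [22, -34, 6] -> [6] -> [-6] -> 1
  [9, 35, 39, -27, -11] -> [35, 39, -27, -11] -> [-27, -11] -> [27, 11] -> 0
  [2, -11, 18, 15, -43, 33, -29] -> [-11, 18, 15, -43, 33, -29] -> [15, -43, 33, -29] -> [-15, 43, -33, 29] -> 0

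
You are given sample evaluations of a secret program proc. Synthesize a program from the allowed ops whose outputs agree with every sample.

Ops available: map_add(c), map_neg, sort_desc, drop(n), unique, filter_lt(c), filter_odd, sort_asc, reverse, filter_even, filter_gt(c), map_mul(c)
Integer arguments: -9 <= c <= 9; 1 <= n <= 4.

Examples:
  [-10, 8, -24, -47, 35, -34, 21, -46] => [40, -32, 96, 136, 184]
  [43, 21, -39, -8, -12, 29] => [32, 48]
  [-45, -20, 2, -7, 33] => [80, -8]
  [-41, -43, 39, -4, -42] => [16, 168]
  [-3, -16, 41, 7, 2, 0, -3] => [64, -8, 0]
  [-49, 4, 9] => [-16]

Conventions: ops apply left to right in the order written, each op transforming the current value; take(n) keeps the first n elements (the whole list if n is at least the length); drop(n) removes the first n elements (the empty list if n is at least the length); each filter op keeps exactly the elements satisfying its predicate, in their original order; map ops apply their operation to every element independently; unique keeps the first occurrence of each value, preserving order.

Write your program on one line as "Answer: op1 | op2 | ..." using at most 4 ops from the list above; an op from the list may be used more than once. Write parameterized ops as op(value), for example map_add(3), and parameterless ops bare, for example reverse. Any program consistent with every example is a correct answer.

filter_even | map_neg | map_mul(4)

Check, running the answer program on each example:
  [-10, 8, -24, -47, 35, -34, 21, -46] -> [-10, 8, -24, -34, -46] -> [10, -8, 24, 34, 46] -> [40, -32, 96, 136, 184]
  [43, 21, -39, -8, -12, 29] -> [-8, -12] -> [8, 12] -> [32, 48]
  [-45, -20, 2, -7, 33] -> [-20, 2] -> [20, -2] -> [80, -8]
  [-41, -43, 39, -4, -42] -> [-4, -42] -> [4, 42] -> [16, 168]
  [-3, -16, 41, 7, 2, 0, -3] -> [-16, 2, 0] -> [16, -2, 0] -> [64, -8, 0]
  [-49, 4, 9] -> [4] -> [-4] -> [-16]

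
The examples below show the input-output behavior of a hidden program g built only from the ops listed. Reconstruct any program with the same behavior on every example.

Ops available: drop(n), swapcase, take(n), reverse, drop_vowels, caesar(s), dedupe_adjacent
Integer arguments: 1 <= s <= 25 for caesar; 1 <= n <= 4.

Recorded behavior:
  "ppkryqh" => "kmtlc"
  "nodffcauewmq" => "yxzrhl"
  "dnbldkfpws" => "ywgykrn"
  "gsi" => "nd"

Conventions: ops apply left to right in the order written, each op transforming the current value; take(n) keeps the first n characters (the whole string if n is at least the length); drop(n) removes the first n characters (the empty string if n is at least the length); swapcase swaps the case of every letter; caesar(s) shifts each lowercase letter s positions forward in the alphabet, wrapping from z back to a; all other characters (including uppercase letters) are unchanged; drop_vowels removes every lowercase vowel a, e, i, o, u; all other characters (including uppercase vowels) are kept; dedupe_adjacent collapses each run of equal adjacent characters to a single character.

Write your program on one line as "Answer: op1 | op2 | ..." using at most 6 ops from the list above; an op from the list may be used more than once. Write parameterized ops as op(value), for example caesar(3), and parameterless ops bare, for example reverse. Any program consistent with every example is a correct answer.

caesar(20) | drop_vowels | dedupe_adjacent | caesar(1) | drop_vowels

Check, running the answer program on each example:
  "ppkryqh" -> "jjelskb" -> "jjlskb" -> "jlskb" -> "kmtlc" -> "kmtlc"
  "nodffcauewmq" -> "hixzzwuoyqgk" -> "hxzzwyqgk" -> "hxzwyqgk" -> "iyaxzrhl" -> "yxzrhl"
  "dnbldkfpws" -> "xhvfxezjqm" -> "xhvfxzjqm" -> "xhvfxzjqm" -> "yiwgyakrn" -> "ywgykrn"
  "gsi" -> "amc" -> "mc" -> "mc" -> "nd" -> "nd"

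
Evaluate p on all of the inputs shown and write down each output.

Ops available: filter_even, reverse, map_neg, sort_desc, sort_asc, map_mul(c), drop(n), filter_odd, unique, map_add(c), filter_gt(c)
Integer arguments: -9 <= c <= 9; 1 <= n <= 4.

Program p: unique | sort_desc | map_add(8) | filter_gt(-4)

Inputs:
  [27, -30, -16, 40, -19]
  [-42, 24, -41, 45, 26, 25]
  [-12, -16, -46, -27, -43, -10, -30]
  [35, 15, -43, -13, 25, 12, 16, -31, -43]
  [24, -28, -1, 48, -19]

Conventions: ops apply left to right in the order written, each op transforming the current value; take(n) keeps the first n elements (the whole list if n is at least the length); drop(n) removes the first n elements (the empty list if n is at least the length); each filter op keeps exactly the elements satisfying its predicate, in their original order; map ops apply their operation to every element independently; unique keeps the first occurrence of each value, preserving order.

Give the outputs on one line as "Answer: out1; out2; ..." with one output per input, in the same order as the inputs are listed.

[48, 35]; [53, 34, 33, 32]; [-2]; [43, 33, 24, 23, 20]; [56, 32, 7]

Execution, op by op:
  [27, -30, -16, 40, -19] -> [27, -30, -16, 40, -19] -> [40, 27, -16, -19, -30] -> [48, 35, -8, -11, -22] -> [48, 35]
  [-42, 24, -41, 45, 26, 25] -> [-42, 24, -41, 45, 26, 25] -> [45, 26, 25, 24, -41, -42] -> [53, 34, 33, 32, -33, -34] -> [53, 34, 33, 32]
  [-12, -16, -46, -27, -43, -10, -30] -> [-12, -16, -46, -27, -43, -10, -30] -> [-10, -12, -16, -27, -30, -43, -46] -> [-2, -4, -8, -19, -22, -35, -38] -> [-2]
  [35, 15, -43, -13, 25, 12, 16, -31, -43] -> [35, 15, -43, -13, 25, 12, 16, -31] -> [35, 25, 16, 15, 12, -13, -31, -43] -> [43, 33, 24, 23, 20, -5, -23, -35] -> [43, 33, 24, 23, 20]
  [24, -28, -1, 48, -19] -> [24, -28, -1, 48, -19] -> [48, 24, -1, -19, -28] -> [56, 32, 7, -11, -20] -> [56, 32, 7]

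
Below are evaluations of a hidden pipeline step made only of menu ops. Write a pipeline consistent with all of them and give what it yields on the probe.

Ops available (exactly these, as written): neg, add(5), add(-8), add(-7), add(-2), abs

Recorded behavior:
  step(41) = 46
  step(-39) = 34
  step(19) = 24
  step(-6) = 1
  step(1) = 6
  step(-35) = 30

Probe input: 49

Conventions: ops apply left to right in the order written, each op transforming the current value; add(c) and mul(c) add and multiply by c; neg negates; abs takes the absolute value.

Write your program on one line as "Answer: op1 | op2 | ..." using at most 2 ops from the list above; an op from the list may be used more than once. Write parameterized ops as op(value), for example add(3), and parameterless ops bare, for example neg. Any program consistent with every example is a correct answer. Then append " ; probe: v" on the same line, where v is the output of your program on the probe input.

add(5) | abs ; probe: 54

Check, running the answer program on each example:
  41 -> 46 -> 46
  -39 -> -34 -> 34
  19 -> 24 -> 24
  -6 -> -1 -> 1
  1 -> 6 -> 6
  -35 -> -30 -> 30
  probe: 49 -> 54 -> 54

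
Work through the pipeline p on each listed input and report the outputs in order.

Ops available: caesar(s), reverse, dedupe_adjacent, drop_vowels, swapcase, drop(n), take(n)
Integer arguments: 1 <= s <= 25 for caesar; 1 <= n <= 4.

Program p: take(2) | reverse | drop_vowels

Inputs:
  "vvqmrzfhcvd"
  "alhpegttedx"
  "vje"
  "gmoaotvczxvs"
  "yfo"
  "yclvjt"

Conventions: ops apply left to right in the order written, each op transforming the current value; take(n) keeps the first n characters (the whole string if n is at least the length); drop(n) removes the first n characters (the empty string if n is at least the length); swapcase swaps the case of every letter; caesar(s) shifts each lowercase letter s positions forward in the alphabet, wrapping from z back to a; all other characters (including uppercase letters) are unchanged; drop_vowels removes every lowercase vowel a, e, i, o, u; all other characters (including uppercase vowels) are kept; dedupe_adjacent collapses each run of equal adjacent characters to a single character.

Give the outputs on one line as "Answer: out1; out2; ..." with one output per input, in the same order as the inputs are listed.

Execution, op by op:
  "vvqmrzfhcvd" -> "vv" -> "vv" -> "vv"
  "alhpegttedx" -> "al" -> "la" -> "l"
  "vje" -> "vj" -> "jv" -> "jv"
  "gmoaotvczxvs" -> "gm" -> "mg" -> "mg"
  "yfo" -> "yf" -> "fy" -> "fy"
  "yclvjt" -> "yc" -> "cy" -> "cy"

"vv"; "l"; "jv"; "mg"; "fy"; "cy"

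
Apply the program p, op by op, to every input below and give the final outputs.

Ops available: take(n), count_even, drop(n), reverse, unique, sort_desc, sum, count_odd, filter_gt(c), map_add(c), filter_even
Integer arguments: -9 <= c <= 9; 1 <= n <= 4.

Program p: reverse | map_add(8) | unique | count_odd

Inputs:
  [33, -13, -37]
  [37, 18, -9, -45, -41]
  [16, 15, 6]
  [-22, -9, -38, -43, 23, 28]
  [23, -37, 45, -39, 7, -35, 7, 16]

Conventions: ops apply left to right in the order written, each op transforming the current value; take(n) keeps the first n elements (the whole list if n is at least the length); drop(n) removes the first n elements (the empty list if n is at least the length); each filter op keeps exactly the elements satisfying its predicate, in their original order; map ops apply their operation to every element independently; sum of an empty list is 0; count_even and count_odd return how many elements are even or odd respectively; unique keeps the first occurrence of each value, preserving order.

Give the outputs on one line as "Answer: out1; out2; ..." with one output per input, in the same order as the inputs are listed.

Execution, op by op:
  [33, -13, -37] -> [-37, -13, 33] -> [-29, -5, 41] -> [-29, -5, 41] -> 3
  [37, 18, -9, -45, -41] -> [-41, -45, -9, 18, 37] -> [-33, -37, -1, 26, 45] -> [-33, -37, -1, 26, 45] -> 4
  [16, 15, 6] -> [6, 15, 16] -> [14, 23, 24] -> [14, 23, 24] -> 1
  [-22, -9, -38, -43, 23, 28] -> [28, 23, -43, -38, -9, -22] -> [36, 31, -35, -30, -1, -14] -> [36, 31, -35, -30, -1, -14] -> 3
  [23, -37, 45, -39, 7, -35, 7, 16] -> [16, 7, -35, 7, -39, 45, -37, 23] -> [24, 15, -27, 15, -31, 53, -29, 31] -> [24, 15, -27, -31, 53, -29, 31] -> 6

3; 4; 1; 3; 6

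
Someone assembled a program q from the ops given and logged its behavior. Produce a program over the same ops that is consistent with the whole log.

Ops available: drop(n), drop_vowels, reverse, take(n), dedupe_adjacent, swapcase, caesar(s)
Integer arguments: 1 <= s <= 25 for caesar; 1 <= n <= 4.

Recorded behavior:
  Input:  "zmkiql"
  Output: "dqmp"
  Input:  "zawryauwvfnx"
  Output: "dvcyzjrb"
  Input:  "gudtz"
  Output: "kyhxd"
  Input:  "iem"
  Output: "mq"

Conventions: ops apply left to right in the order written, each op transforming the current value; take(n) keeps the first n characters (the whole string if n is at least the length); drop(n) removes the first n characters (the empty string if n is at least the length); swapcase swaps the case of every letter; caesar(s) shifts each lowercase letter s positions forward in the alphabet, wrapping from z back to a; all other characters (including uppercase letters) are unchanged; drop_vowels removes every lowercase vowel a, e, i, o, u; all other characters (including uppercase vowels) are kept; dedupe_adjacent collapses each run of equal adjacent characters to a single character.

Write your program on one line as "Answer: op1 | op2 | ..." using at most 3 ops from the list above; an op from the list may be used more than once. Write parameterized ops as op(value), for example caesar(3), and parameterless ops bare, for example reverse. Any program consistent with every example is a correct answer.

caesar(4) | drop_vowels

Check, running the answer program on each example:
  "zmkiql" -> "dqomup" -> "dqmp"
  "zawryauwvfnx" -> "deavceyazjrb" -> "dvcyzjrb"
  "gudtz" -> "kyhxd" -> "kyhxd"
  "iem" -> "miq" -> "mq"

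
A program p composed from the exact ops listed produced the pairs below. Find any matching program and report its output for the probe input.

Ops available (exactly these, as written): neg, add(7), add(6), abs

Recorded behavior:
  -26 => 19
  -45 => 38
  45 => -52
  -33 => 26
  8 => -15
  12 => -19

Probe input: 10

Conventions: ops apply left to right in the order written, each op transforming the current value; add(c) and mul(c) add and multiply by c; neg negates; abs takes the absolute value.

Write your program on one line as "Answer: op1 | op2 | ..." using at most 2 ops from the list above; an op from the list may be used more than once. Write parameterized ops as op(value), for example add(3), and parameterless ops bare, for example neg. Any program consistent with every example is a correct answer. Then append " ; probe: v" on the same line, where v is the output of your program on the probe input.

add(7) | neg ; probe: -17

Check, running the answer program on each example:
  -26 -> -19 -> 19
  -45 -> -38 -> 38
  45 -> 52 -> -52
  -33 -> -26 -> 26
  8 -> 15 -> -15
  12 -> 19 -> -19
  probe: 10 -> 17 -> -17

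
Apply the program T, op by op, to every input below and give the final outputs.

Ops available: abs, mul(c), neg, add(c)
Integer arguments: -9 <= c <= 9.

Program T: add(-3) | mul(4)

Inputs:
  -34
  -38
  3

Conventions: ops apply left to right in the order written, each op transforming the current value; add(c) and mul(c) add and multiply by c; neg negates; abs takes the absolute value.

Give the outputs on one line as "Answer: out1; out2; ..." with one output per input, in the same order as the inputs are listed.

-148; -164; 0

Execution, op by op:
  -34 -> -37 -> -148
  -38 -> -41 -> -164
  3 -> 0 -> 0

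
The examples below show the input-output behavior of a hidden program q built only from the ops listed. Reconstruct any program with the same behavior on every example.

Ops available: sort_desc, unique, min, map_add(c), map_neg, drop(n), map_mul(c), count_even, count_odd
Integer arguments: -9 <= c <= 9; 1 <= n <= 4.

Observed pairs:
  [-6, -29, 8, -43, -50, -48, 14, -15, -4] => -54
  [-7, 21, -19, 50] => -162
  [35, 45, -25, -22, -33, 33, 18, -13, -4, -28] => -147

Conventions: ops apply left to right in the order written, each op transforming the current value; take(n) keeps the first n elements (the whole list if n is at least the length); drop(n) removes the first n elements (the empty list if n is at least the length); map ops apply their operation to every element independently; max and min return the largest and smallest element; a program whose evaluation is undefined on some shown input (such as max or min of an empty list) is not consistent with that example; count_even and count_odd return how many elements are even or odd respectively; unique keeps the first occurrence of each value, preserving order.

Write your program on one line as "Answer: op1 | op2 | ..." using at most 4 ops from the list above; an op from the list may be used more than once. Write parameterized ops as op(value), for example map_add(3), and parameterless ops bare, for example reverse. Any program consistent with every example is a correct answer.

map_add(4) | sort_desc | map_mul(-3) | min

Check, running the answer program on each example:
  [-6, -29, 8, -43, -50, -48, 14, -15, -4] -> [-2, -25, 12, -39, -46, -44, 18, -11, 0] -> [18, 12, 0, -2, -11, -25, -39, -44, -46] -> [-54, -36, 0, 6, 33, 75, 117, 132, 138] -> -54
  [-7, 21, -19, 50] -> [-3, 25, -15, 54] -> [54, 25, -3, -15] -> [-162, -75, 9, 45] -> -162
  [35, 45, -25, -22, -33, 33, 18, -13, -4, -28] -> [39, 49, -21, -18, -29, 37, 22, -9, 0, -24] -> [49, 39, 37, 22, 0, -9, -18, -21, -24, -29] -> [-147, -117, -111, -66, 0, 27, 54, 63, 72, 87] -> -147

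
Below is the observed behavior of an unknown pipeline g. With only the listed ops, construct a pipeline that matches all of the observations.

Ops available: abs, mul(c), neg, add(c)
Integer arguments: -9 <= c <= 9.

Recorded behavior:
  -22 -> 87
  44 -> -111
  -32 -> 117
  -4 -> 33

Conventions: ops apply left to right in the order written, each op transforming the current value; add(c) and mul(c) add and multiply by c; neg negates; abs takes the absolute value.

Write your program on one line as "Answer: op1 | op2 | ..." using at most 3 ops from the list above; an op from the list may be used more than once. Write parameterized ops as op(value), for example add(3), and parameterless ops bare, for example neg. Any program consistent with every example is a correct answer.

add(-7) | mul(-3)

Check, running the answer program on each example:
  -22 -> -29 -> 87
  44 -> 37 -> -111
  -32 -> -39 -> 117
  -4 -> -11 -> 33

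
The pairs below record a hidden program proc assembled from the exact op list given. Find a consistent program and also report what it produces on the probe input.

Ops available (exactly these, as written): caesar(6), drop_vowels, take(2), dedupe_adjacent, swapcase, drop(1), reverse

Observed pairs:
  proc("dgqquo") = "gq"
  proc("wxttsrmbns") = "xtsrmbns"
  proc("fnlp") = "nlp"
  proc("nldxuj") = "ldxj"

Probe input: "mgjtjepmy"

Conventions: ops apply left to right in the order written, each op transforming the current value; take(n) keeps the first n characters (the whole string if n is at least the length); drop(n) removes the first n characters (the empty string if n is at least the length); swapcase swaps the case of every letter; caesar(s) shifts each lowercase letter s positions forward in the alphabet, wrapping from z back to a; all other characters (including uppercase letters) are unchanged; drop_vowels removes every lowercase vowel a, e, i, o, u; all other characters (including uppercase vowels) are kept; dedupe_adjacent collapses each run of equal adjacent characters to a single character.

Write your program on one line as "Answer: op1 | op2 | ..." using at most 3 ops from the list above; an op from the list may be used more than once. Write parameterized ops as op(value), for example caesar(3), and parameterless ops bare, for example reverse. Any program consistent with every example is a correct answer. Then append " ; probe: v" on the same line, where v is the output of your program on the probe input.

drop_vowels | dedupe_adjacent | drop(1) ; probe: "gjtjpmy"

Check, running the answer program on each example:
  "dgqquo" -> "dgqq" -> "dgq" -> "gq"
  "wxttsrmbns" -> "wxttsrmbns" -> "wxtsrmbns" -> "xtsrmbns"
  "fnlp" -> "fnlp" -> "fnlp" -> "nlp"
  "nldxuj" -> "nldxj" -> "nldxj" -> "ldxj"
  probe: "mgjtjepmy" -> "mgjtjpmy" -> "mgjtjpmy" -> "gjtjpmy"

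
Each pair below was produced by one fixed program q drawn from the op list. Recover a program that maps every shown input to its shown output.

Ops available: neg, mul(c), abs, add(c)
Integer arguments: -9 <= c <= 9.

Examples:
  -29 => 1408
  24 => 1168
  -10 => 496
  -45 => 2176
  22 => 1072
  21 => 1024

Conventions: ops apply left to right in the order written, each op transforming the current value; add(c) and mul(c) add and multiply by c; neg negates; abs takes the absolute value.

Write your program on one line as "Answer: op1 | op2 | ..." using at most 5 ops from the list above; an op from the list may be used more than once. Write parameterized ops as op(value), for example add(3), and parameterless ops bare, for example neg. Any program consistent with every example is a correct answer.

mul(3) | abs | add(1) | mul(-2) | mul(-8)

Check, running the answer program on each example:
  -29 -> -87 -> 87 -> 88 -> -176 -> 1408
  24 -> 72 -> 72 -> 73 -> -146 -> 1168
  -10 -> -30 -> 30 -> 31 -> -62 -> 496
  -45 -> -135 -> 135 -> 136 -> -272 -> 2176
  22 -> 66 -> 66 -> 67 -> -134 -> 1072
  21 -> 63 -> 63 -> 64 -> -128 -> 1024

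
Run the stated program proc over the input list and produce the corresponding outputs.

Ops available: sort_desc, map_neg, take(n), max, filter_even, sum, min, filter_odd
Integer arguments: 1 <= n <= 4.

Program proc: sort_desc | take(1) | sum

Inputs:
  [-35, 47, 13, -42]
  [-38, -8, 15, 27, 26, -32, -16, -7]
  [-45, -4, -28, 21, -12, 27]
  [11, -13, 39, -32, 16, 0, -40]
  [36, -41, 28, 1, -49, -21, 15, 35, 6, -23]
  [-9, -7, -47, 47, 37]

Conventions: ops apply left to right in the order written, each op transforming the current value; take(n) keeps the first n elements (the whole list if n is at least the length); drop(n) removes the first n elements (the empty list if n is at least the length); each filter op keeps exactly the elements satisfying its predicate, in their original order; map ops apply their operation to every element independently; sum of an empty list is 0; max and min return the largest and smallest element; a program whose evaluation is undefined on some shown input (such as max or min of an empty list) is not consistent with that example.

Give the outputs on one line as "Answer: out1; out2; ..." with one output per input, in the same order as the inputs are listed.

Execution, op by op:
  [-35, 47, 13, -42] -> [47, 13, -35, -42] -> [47] -> 47
  [-38, -8, 15, 27, 26, -32, -16, -7] -> [27, 26, 15, -7, -8, -16, -32, -38] -> [27] -> 27
  [-45, -4, -28, 21, -12, 27] -> [27, 21, -4, -12, -28, -45] -> [27] -> 27
  [11, -13, 39, -32, 16, 0, -40] -> [39, 16, 11, 0, -13, -32, -40] -> [39] -> 39
  [36, -41, 28, 1, -49, -21, 15, 35, 6, -23] -> [36, 35, 28, 15, 6, 1, -21, -23, -41, -49] -> [36] -> 36
  [-9, -7, -47, 47, 37] -> [47, 37, -7, -9, -47] -> [47] -> 47

47; 27; 27; 39; 36; 47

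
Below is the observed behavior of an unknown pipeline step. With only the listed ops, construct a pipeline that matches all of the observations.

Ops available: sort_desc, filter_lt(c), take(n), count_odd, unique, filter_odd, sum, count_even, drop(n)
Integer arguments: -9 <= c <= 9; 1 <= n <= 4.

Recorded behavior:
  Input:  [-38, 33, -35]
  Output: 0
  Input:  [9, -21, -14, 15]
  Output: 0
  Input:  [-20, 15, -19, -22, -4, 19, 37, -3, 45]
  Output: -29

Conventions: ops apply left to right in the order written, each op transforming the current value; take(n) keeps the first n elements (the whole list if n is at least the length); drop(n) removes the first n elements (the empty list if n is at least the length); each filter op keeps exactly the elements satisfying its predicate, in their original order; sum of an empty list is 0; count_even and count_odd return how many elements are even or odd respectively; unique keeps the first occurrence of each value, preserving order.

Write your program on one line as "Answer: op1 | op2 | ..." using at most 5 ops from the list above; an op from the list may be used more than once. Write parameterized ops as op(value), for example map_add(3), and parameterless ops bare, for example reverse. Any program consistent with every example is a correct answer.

drop(1) | drop(2) | filter_lt(5) | sum

Check, running the answer program on each example:
  [-38, 33, -35] -> [33, -35] -> [] -> [] -> 0
  [9, -21, -14, 15] -> [-21, -14, 15] -> [15] -> [] -> 0
  [-20, 15, -19, -22, -4, 19, 37, -3, 45] -> [15, -19, -22, -4, 19, 37, -3, 45] -> [-22, -4, 19, 37, -3, 45] -> [-22, -4, -3] -> -29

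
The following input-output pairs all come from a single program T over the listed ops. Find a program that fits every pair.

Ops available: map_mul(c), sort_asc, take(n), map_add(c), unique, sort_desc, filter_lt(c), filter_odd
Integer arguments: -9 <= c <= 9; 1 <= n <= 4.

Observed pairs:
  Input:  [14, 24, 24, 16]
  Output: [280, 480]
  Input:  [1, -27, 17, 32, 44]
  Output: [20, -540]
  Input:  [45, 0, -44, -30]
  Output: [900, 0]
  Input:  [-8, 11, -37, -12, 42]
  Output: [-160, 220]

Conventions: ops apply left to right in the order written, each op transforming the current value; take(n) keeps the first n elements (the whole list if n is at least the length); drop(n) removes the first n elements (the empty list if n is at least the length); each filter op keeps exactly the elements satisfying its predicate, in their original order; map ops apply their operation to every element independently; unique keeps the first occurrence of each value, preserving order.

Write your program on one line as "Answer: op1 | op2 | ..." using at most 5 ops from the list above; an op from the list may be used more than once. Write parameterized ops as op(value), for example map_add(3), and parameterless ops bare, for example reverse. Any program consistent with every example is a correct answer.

map_mul(-4) | unique | take(2) | map_mul(-5)

Check, running the answer program on each example:
  [14, 24, 24, 16] -> [-56, -96, -96, -64] -> [-56, -96, -64] -> [-56, -96] -> [280, 480]
  [1, -27, 17, 32, 44] -> [-4, 108, -68, -128, -176] -> [-4, 108, -68, -128, -176] -> [-4, 108] -> [20, -540]
  [45, 0, -44, -30] -> [-180, 0, 176, 120] -> [-180, 0, 176, 120] -> [-180, 0] -> [900, 0]
  [-8, 11, -37, -12, 42] -> [32, -44, 148, 48, -168] -> [32, -44, 148, 48, -168] -> [32, -44] -> [-160, 220]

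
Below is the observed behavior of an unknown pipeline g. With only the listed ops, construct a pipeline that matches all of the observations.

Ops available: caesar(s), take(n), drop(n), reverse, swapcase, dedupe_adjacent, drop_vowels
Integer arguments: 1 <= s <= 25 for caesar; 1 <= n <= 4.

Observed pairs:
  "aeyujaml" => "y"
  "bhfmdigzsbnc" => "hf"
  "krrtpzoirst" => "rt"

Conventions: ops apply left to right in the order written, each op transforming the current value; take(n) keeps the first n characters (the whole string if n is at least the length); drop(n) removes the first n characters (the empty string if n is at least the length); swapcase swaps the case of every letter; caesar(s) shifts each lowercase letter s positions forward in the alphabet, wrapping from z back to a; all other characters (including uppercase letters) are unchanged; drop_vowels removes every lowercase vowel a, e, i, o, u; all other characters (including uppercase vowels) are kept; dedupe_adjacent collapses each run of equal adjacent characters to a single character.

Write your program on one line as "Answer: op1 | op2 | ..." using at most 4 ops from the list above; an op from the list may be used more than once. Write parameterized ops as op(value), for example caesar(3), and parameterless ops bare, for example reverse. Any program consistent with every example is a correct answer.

drop(1) | dedupe_adjacent | take(2) | drop_vowels

Check, running the answer program on each example:
  "aeyujaml" -> "eyujaml" -> "eyujaml" -> "ey" -> "y"
  "bhfmdigzsbnc" -> "hfmdigzsbnc" -> "hfmdigzsbnc" -> "hf" -> "hf"
  "krrtpzoirst" -> "rrtpzoirst" -> "rtpzoirst" -> "rt" -> "rt"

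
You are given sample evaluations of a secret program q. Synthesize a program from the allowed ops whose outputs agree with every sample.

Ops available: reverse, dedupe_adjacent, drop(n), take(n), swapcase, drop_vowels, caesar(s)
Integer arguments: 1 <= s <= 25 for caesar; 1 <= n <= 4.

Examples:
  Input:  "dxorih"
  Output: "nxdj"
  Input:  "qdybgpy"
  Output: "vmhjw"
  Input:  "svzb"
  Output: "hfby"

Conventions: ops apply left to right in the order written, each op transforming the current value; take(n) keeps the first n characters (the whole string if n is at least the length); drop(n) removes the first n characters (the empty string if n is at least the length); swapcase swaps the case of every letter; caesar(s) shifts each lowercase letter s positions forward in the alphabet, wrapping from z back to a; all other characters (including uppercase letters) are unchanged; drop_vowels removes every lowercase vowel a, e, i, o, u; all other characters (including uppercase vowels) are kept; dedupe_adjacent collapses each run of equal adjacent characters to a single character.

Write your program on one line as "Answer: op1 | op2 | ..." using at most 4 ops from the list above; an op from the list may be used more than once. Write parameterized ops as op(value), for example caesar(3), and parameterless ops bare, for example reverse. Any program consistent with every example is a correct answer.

caesar(6) | drop_vowels | reverse

Check, running the answer program on each example:
  "dxorih" -> "jduxon" -> "jdxn" -> "nxdj"
  "qdybgpy" -> "wjehmve" -> "wjhmv" -> "vmhjw"
  "svzb" -> "ybfh" -> "ybfh" -> "hfby"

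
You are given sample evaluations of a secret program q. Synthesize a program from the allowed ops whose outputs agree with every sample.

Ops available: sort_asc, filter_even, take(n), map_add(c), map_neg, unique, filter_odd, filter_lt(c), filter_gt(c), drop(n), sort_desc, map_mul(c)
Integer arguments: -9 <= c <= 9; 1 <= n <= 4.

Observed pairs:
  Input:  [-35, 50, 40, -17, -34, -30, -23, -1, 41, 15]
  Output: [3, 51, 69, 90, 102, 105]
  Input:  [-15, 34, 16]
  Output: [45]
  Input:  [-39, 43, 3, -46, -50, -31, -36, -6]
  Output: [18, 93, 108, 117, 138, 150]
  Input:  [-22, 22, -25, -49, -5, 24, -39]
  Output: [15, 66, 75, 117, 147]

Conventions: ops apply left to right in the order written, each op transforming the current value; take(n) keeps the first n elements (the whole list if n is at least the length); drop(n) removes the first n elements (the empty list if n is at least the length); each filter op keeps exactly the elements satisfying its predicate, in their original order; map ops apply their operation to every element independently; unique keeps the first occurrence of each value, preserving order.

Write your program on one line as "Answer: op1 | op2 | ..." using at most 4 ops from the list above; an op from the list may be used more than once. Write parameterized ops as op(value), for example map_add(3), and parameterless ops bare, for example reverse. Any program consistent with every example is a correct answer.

sort_desc | filter_lt(3) | map_mul(3) | map_neg

Check, running the answer program on each example:
  [-35, 50, 40, -17, -34, -30, -23, -1, 41, 15] -> [50, 41, 40, 15, -1, -17, -23, -30, -34, -35] -> [-1, -17, -23, -30, -34, -35] -> [-3, -51, -69, -90, -102, -105] -> [3, 51, 69, 90, 102, 105]
  [-15, 34, 16] -> [34, 16, -15] -> [-15] -> [-45] -> [45]
  [-39, 43, 3, -46, -50, -31, -36, -6] -> [43, 3, -6, -31, -36, -39, -46, -50] -> [-6, -31, -36, -39, -46, -50] -> [-18, -93, -108, -117, -138, -150] -> [18, 93, 108, 117, 138, 150]
  [-22, 22, -25, -49, -5, 24, -39] -> [24, 22, -5, -22, -25, -39, -49] -> [-5, -22, -25, -39, -49] -> [-15, -66, -75, -117, -147] -> [15, 66, 75, 117, 147]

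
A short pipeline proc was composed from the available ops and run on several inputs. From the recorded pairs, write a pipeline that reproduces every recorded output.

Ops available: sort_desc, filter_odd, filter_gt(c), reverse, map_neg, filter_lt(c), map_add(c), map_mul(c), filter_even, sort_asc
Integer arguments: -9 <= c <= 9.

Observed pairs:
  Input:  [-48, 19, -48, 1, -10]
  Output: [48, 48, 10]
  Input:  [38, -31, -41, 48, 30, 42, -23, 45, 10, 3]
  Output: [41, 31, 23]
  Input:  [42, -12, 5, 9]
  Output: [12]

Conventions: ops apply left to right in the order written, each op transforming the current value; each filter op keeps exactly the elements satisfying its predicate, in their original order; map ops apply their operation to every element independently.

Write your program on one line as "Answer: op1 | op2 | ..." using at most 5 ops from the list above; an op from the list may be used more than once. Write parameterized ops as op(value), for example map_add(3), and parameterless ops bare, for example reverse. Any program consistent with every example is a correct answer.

map_neg | filter_gt(3) | reverse | sort_desc

Check, running the answer program on each example:
  [-48, 19, -48, 1, -10] -> [48, -19, 48, -1, 10] -> [48, 48, 10] -> [10, 48, 48] -> [48, 48, 10]
  [38, -31, -41, 48, 30, 42, -23, 45, 10, 3] -> [-38, 31, 41, -48, -30, -42, 23, -45, -10, -3] -> [31, 41, 23] -> [23, 41, 31] -> [41, 31, 23]
  [42, -12, 5, 9] -> [-42, 12, -5, -9] -> [12] -> [12] -> [12]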